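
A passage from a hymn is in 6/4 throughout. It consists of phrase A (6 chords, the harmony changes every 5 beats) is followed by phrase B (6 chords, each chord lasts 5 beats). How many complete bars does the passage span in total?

A: 6 × 5 = 30 beats = 5 bars.
B: 6 × 5 = 30 beats = 5 bars.
Total: 5 + 5 = 10 bars.

10 bars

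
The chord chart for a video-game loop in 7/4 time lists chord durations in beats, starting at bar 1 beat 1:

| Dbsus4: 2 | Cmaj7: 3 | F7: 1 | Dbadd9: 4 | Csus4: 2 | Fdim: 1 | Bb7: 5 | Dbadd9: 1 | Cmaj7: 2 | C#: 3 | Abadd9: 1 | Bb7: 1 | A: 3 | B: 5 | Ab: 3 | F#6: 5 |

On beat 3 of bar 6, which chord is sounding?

F#6

Beat 3 of bar 6 is beat (6−1)×7 + 3 = 38 overall.
Running totals: Dbsus4 ends at 2, Cmaj7 ends at 5, F7 ends at 6, Dbadd9 ends at 10, Csus4 ends at 12, Fdim ends at 13, Bb7 ends at 18, Dbadd9 ends at 19, Cmaj7 ends at 21, C# ends at 24, Abadd9 ends at 25, Bb7 ends at 26, A ends at 29, B ends at 34, Ab ends at 37, F#6 ends at 42.
Beat 38 falls within F#6.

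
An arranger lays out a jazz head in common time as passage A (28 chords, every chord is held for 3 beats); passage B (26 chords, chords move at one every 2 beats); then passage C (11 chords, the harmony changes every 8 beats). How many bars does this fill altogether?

A: 28 × 3 = 84 beats = 21 bars.
B: 26 × 2 = 52 beats = 13 bars.
C: 11 × 8 = 88 beats = 22 bars.
Total: 21 + 13 + 22 = 56 bars.

56 bars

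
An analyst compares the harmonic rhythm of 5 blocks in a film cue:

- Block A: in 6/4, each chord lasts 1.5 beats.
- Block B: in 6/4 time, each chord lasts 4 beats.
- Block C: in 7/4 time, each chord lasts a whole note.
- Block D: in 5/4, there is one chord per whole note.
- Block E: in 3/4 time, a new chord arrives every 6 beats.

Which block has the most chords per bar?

Block A

A: each chord is 1.5 beats in 6/4, so 4 per bar.
B: each chord is 4 beats in 6/4, so 1.5 per bar.
C: each chord is 4 beats in 7/4, so 1.75 per bar.
D: each chord is 4 beats in 5/4, so 1.25 per bar.
E: each chord is 6 beats in 3/4, so 0.5 per bar.
Fastest is A at 4 chords/bar.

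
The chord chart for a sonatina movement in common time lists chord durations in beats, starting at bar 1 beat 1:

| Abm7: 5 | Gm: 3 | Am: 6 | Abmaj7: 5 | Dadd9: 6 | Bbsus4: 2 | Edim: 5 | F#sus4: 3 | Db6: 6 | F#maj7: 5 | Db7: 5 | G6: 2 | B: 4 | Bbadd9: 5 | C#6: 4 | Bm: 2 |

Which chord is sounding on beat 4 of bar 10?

Beat 4 of bar 10 is beat (10−1)×4 + 4 = 40 overall.
Running totals: Abm7 ends at 5, Gm ends at 8, Am ends at 14, Abmaj7 ends at 19, Dadd9 ends at 25, Bbsus4 ends at 27, Edim ends at 32, F#sus4 ends at 35, Db6 ends at 41.
Beat 40 falls within Db6.

Db6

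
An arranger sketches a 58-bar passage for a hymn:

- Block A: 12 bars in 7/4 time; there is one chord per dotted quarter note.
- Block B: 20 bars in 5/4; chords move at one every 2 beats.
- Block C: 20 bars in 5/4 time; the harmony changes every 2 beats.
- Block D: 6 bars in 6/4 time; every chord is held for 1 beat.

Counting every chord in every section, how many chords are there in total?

A: 12 bars × 7 beats = 84 beats; 1.5 beats/chord → 56 chords.
B: 20 bars × 5 beats = 100 beats; 2 beats/chord → 50 chords.
C: 20 bars × 5 beats = 100 beats; 2 beats/chord → 50 chords.
D: 6 bars × 6 beats = 36 beats; 1 beat/chord → 36 chords.
Total: 56 + 50 + 50 + 36 = 192.

192 chords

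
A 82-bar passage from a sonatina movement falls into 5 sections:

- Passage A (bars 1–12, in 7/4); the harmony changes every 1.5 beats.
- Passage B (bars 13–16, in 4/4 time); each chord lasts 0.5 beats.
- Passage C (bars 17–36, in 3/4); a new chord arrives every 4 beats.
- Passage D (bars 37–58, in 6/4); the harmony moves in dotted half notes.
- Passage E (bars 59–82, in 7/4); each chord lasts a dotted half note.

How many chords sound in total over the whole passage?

203 chords

A: 12 bars × 7 beats = 84 beats; 1.5 beats/chord → 56 chords.
B: 4 bars × 4 beats = 16 beats; 0.5 beats/chord → 32 chords.
C: 20 bars × 3 beats = 60 beats; 4 beats/chord → 15 chords.
D: 22 bars × 6 beats = 132 beats; 3 beats/chord → 44 chords.
E: 24 bars × 7 beats = 168 beats; 3 beats/chord → 56 chords.
Total: 56 + 32 + 15 + 44 + 56 = 203.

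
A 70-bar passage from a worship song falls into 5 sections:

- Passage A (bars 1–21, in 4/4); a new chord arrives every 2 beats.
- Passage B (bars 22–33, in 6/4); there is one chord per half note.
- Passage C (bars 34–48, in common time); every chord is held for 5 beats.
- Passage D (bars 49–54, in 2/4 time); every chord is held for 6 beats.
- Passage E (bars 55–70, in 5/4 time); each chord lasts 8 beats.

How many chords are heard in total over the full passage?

A: 21 bars × 4 beats = 84 beats; 2 beats/chord → 42 chords.
B: 12 bars × 6 beats = 72 beats; 2 beats/chord → 36 chords.
C: 15 bars × 4 beats = 60 beats; 5 beats/chord → 12 chords.
D: 6 bars × 2 beats = 12 beats; 6 beats/chord → 2 chords.
E: 16 bars × 5 beats = 80 beats; 8 beats/chord → 10 chords.
Total: 42 + 36 + 12 + 2 + 10 = 102.

102 chords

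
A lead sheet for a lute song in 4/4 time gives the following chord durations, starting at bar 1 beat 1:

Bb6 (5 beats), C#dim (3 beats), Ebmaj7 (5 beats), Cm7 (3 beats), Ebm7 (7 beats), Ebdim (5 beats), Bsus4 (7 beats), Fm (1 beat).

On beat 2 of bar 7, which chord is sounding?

Ebdim

Beat 2 of bar 7 is beat (7−1)×4 + 2 = 26 overall.
Running totals: Bb6 ends at 5, C#dim ends at 8, Ebmaj7 ends at 13, Cm7 ends at 16, Ebm7 ends at 23, Ebdim ends at 28.
Beat 26 falls within Ebdim.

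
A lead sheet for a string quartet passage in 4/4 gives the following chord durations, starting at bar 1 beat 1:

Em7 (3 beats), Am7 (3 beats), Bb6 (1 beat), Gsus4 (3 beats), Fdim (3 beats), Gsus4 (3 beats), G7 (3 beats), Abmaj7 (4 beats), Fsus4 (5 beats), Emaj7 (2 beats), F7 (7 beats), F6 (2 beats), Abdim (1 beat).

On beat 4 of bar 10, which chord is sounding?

Beat 4 of bar 10 is beat (10−1)×4 + 4 = 40 overall.
Running totals: Em7 ends at 3, Am7 ends at 6, Bb6 ends at 7, Gsus4 ends at 10, Fdim ends at 13, Gsus4 ends at 16, G7 ends at 19, Abmaj7 ends at 23, Fsus4 ends at 28, Emaj7 ends at 30, F7 ends at 37, F6 ends at 39, Abdim ends at 40.
Beat 40 falls within Abdim.

Abdim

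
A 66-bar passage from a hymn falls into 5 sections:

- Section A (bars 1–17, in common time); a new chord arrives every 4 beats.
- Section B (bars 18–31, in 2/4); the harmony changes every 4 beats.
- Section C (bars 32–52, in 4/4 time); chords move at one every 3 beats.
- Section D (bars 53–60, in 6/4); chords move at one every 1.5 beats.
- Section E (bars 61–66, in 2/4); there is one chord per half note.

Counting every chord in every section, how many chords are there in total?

A has 68 beats and chords last 4 each, so 17 chords.
B has 28 beats and chords last 4 each, so 7 chords.
C has 84 beats and chords last 3 each, so 28 chords.
D has 48 beats and chords last 1.5 each, so 32 chords.
E has 12 beats and chords last 2 each, so 6 chords.
Total: 17 + 7 + 28 + 32 + 6 = 90.

90 chords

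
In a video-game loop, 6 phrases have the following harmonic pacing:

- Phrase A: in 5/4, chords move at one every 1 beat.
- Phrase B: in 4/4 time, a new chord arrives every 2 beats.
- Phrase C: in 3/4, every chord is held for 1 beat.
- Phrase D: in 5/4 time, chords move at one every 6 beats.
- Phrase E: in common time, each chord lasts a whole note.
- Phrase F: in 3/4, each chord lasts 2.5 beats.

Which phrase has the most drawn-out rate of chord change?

Phrase D

A: each chord is 1 beat in 5/4, so 5 per bar.
B: each chord is 2 beats in 4/4, so 2 per bar.
C: each chord is 1 beat in 3/4, so 3 per bar.
D: each chord is 6 beats in 5/4, so 5/6 per bar.
E: each chord is 4 beats in 4/4, so 1 per bar.
F: each chord is 2.5 beats in 3/4, so 1.2 per bar.
Slowest is D at 5/6 chords/bar.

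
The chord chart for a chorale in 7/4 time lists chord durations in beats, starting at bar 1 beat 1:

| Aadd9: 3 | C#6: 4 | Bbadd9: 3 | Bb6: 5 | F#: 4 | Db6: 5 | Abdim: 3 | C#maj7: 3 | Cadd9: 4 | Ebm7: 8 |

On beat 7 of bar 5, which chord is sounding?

Ebm7

Beat 7 of bar 5 is beat (5−1)×7 + 7 = 35 overall.
Running totals: Aadd9 ends at 3, C#6 ends at 7, Bbadd9 ends at 10, Bb6 ends at 15, F# ends at 19, Db6 ends at 24, Abdim ends at 27, C#maj7 ends at 30, Cadd9 ends at 34, Ebm7 ends at 42.
Beat 35 falls within Ebm7.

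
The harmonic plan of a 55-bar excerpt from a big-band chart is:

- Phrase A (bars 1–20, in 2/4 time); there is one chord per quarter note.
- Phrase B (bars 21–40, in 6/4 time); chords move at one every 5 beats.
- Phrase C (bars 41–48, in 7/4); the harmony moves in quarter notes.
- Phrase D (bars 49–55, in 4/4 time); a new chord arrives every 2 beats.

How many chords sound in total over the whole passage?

A: 20·2 = 40 beats, 40/1 = 40 chords.
B: 20·6 = 120 beats, 120/5 = 24 chords.
C: 8·7 = 56 beats, 56/1 = 56 chords.
D: 7·4 = 28 beats, 28/2 = 14 chords.
Total: 40 + 24 + 56 + 14 = 134.

134 chords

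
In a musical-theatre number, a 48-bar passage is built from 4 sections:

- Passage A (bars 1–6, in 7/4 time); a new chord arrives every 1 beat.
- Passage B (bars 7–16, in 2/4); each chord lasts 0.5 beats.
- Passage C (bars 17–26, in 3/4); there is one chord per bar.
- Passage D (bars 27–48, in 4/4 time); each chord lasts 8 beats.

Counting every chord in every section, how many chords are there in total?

103 chords

A: 6·7 = 42 beats, 42/1 = 42 chords.
B: 10·2 = 20 beats, 20/0.5 = 40 chords.
C: 10·3 = 30 beats, 30/3 = 10 chords.
D: 22·4 = 88 beats, 88/8 = 11 chords.
Total: 42 + 40 + 10 + 11 = 103.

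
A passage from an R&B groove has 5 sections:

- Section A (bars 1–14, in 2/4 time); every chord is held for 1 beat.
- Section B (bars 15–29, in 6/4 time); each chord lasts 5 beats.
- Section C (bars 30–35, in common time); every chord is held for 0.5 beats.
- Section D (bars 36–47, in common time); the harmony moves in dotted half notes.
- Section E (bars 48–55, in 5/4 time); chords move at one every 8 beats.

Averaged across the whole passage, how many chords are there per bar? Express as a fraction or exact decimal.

A: 14 × 2 = 28 beats ÷ 1 = 28 chords.
B: 15 × 6 = 90 beats ÷ 5 = 18 chords.
C: 6 × 4 = 24 beats ÷ 0.5 = 48 chords.
D: 12 × 4 = 48 beats ÷ 3 = 16 chords.
E: 8 × 5 = 40 beats ÷ 8 = 5 chords.
Overall: 115 chords over 55 bars → 115/55 = 23/11 chords per bar.

23/11 chords per bar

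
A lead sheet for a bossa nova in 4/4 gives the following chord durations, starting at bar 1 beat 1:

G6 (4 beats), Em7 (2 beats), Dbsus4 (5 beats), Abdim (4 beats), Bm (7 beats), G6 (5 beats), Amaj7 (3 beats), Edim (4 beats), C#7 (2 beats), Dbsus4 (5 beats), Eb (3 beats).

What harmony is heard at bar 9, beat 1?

Beat 1 of bar 9 is beat (9−1)×4 + 1 = 33 overall.
Running totals: G6 ends at 4, Em7 ends at 6, Dbsus4 ends at 11, Abdim ends at 15, Bm ends at 22, G6 ends at 27, Amaj7 ends at 30, Edim ends at 34.
Beat 33 falls within Edim.

Edim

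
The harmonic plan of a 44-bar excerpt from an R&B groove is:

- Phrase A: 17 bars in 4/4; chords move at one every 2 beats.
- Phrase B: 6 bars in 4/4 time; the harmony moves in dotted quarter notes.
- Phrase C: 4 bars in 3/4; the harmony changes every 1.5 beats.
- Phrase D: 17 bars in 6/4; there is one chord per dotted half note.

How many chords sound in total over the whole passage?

92 chords

A: 17 bars × 4 beats = 68 beats; 2 beats/chord → 34 chords.
B: 6 bars × 4 beats = 24 beats; 1.5 beats/chord → 16 chords.
C: 4 bars × 3 beats = 12 beats; 1.5 beats/chord → 8 chords.
D: 17 bars × 6 beats = 102 beats; 3 beats/chord → 34 chords.
Total: 34 + 16 + 8 + 34 = 92.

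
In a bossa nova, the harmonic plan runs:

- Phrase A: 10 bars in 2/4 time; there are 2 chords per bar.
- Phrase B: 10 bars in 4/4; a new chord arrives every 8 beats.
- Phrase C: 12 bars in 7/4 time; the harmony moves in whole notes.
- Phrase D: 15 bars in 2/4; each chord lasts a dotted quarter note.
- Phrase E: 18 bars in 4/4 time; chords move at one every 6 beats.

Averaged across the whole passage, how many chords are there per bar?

A: 10 bars of 2 beats is 20 beats; at 1 beat each that's 20 chords.
B: 10 bars of 4 beats is 40 beats; at 8 beats each that's 5 chords.
C: 12 bars of 7 beats is 84 beats; at 4 beats each that's 21 chords.
D: 15 bars of 2 beats is 30 beats; at 1.5 beats each that's 20 chords.
E: 18 bars of 4 beats is 72 beats; at 6 beats each that's 12 chords.
Overall: 78 chords over 65 bars → 78/65 = 1.2 chords per bar.

1.2 chords per bar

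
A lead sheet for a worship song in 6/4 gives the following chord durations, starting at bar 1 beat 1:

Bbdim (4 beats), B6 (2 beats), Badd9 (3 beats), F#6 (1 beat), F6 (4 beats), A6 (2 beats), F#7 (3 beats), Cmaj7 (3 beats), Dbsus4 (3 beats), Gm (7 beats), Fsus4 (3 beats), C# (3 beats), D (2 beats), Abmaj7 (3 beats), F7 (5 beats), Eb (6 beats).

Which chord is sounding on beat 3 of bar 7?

Beat 3 of bar 7 is beat (7−1)×6 + 3 = 39 overall.
Running totals: Bbdim ends at 4, B6 ends at 6, Badd9 ends at 9, F#6 ends at 10, F6 ends at 14, A6 ends at 16, F#7 ends at 19, Cmaj7 ends at 22, Dbsus4 ends at 25, Gm ends at 32, Fsus4 ends at 35, C# ends at 38, D ends at 40.
Beat 39 falls within D.

D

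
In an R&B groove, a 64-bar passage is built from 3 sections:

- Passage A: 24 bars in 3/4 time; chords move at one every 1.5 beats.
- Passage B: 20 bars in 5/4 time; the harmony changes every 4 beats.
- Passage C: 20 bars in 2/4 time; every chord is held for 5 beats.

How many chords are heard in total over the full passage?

81 chords

A: 24·3 = 72 beats, 72/1.5 = 48 chords.
B: 20·5 = 100 beats, 100/4 = 25 chords.
C: 20·2 = 40 beats, 40/5 = 8 chords.
Total: 48 + 25 + 8 = 81.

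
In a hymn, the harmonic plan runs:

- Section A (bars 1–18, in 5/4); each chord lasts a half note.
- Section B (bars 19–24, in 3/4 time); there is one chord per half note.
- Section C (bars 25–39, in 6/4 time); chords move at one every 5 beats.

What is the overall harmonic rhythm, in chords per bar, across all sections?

A: 18 × 5 = 90 beats ÷ 2 = 45 chords.
B: 6 × 3 = 18 beats ÷ 2 = 9 chords.
C: 15 × 6 = 90 beats ÷ 5 = 18 chords.
Overall: 72 chords over 39 bars → 72/39 = 24/13 chords per bar.

24/13 chords per bar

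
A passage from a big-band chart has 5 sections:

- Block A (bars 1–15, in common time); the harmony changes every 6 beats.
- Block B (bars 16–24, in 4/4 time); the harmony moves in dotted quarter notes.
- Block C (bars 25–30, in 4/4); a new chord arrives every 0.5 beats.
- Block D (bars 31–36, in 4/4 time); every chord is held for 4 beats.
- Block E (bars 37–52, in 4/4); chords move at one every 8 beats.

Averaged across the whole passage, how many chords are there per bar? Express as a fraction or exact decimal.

24/13 chords per bar

A: 15 bars of 4 beats is 60 beats; at 6 beats each that's 10 chords.
B: 9 bars of 4 beats is 36 beats; at 1.5 beats each that's 24 chords.
C: 6 bars of 4 beats is 24 beats; at 0.5 beats each that's 48 chords.
D: 6 bars of 4 beats is 24 beats; at 4 beats each that's 6 chords.
E: 16 bars of 4 beats is 64 beats; at 8 beats each that's 8 chords.
Overall: 96 chords over 52 bars → 96/52 = 24/13 chords per bar.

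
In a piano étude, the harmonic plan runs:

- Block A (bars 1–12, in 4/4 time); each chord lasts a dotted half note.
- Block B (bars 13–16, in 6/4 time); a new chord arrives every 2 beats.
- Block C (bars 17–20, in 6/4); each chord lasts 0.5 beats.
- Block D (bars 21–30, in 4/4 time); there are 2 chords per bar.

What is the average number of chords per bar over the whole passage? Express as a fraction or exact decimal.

3.2 chords per bar

A: 12 × 4 = 48 beats ÷ 3 = 16 chords.
B: 4 × 6 = 24 beats ÷ 2 = 12 chords.
C: 4 × 6 = 24 beats ÷ 0.5 = 48 chords.
D: 10 × 4 = 40 beats ÷ 2 = 20 chords.
Overall: 96 chords over 30 bars → 96/30 = 3.2 chords per bar.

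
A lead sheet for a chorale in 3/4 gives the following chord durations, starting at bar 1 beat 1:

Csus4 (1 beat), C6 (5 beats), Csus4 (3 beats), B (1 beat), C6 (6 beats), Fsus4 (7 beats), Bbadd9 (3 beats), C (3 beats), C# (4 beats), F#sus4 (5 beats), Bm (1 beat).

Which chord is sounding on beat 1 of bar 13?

F#sus4

Beat 1 of bar 13 is beat (13−1)×3 + 1 = 37 overall.
Running totals: Csus4 ends at 1, C6 ends at 6, Csus4 ends at 9, B ends at 10, C6 ends at 16, Fsus4 ends at 23, Bbadd9 ends at 26, C ends at 29, C# ends at 33, F#sus4 ends at 38.
Beat 37 falls within F#sus4.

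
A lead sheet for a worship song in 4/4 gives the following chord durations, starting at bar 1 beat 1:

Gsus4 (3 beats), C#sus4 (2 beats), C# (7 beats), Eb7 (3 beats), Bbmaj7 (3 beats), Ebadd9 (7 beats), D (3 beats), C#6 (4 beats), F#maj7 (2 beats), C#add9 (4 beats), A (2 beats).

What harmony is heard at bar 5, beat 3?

Ebadd9

Beat 3 of bar 5 is beat (5−1)×4 + 3 = 19 overall.
Running totals: Gsus4 ends at 3, C#sus4 ends at 5, C# ends at 12, Eb7 ends at 15, Bbmaj7 ends at 18, Ebadd9 ends at 25.
Beat 19 falls within Ebadd9.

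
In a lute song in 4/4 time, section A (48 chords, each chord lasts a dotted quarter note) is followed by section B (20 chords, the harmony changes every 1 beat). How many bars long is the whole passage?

A: 48 × 1.5 = 72 beats = 18 bars.
B: 20 × 1 = 20 beats = 5 bars.
Total: 18 + 5 = 23 bars.

23 bars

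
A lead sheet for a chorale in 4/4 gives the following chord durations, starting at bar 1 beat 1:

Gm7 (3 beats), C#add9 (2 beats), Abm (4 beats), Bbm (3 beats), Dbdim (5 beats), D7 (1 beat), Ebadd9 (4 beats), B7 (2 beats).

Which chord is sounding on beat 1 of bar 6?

Beat 1 of bar 6 is beat (6−1)×4 + 1 = 21 overall.
Running totals: Gm7 ends at 3, C#add9 ends at 5, Abm ends at 9, Bbm ends at 12, Dbdim ends at 17, D7 ends at 18, Ebadd9 ends at 22.
Beat 21 falls within Ebadd9.

Ebadd9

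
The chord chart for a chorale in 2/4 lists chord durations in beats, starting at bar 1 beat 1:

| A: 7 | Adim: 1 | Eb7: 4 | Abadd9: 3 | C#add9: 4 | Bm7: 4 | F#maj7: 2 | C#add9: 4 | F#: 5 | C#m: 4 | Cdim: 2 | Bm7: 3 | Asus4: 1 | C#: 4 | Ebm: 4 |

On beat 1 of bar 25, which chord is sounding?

Ebm

Beat 1 of bar 25 is beat (25−1)×2 + 1 = 49 overall.
Running totals: A ends at 7, Adim ends at 8, Eb7 ends at 12, Abadd9 ends at 15, C#add9 ends at 19, Bm7 ends at 23, F#maj7 ends at 25, C#add9 ends at 29, F# ends at 34, C#m ends at 38, Cdim ends at 40, Bm7 ends at 43, Asus4 ends at 44, C# ends at 48, Ebm ends at 52.
Beat 49 falls within Ebm.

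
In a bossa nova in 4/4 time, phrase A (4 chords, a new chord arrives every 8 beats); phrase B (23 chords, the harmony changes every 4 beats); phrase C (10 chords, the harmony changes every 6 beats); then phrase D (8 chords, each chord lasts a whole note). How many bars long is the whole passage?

A: 4 × 8 = 32 beats = 8 bars.
B: 23 × 4 = 92 beats = 23 bars.
C: 10 × 6 = 60 beats = 15 bars.
D: 8 × 4 = 32 beats = 8 bars.
Total: 8 + 23 + 15 + 8 = 54 bars.

54 bars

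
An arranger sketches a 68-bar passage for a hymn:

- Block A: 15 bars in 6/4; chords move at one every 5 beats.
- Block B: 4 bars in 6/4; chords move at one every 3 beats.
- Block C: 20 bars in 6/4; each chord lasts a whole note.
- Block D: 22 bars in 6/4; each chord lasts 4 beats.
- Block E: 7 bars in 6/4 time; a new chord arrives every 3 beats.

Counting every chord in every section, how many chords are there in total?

103 chords

A: 15 bars × 6 beats = 90 beats; 5 beats/chord → 18 chords.
B: 4 bars × 6 beats = 24 beats; 3 beats/chord → 8 chords.
C: 20 bars × 6 beats = 120 beats; 4 beats/chord → 30 chords.
D: 22 bars × 6 beats = 132 beats; 4 beats/chord → 33 chords.
E: 7 bars × 6 beats = 42 beats; 3 beats/chord → 14 chords.
Total: 18 + 8 + 30 + 33 + 14 = 103.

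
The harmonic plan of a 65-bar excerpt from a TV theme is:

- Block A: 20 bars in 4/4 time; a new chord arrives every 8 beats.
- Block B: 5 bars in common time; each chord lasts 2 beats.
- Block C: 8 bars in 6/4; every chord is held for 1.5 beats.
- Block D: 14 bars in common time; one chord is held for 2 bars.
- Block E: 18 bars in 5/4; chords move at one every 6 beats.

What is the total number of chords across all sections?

74 chords

A has 80 beats and chords last 8 each, so 10 chords.
B has 20 beats and chords last 2 each, so 10 chords.
C has 48 beats and chords last 1.5 each, so 32 chords.
D has 56 beats and chords last 8 each, so 7 chords.
E has 90 beats and chords last 6 each, so 15 chords.
Total: 10 + 10 + 32 + 7 + 15 = 74.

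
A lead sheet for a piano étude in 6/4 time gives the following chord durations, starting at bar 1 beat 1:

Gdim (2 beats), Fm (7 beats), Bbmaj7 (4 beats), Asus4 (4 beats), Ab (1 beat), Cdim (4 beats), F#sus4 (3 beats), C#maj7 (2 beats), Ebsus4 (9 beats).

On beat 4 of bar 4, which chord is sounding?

Beat 4 of bar 4 is beat (4−1)×6 + 4 = 22 overall.
Running totals: Gdim ends at 2, Fm ends at 9, Bbmaj7 ends at 13, Asus4 ends at 17, Ab ends at 18, Cdim ends at 22.
Beat 22 falls within Cdim.

Cdim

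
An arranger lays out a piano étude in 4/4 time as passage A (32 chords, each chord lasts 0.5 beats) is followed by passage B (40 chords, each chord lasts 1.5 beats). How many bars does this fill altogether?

19 bars

A: 32 × 0.5 = 16 beats = 4 bars.
B: 40 × 1.5 = 60 beats = 15 bars.
Total: 4 + 15 = 19 bars.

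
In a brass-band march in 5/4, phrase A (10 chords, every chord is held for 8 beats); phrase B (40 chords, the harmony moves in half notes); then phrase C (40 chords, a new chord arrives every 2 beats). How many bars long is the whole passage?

48 bars

A: 10 × 8 = 80 beats = 16 bars.
B: 40 × 2 = 80 beats = 16 bars.
C: 40 × 2 = 80 beats = 16 bars.
Total: 16 + 16 + 16 = 48 bars.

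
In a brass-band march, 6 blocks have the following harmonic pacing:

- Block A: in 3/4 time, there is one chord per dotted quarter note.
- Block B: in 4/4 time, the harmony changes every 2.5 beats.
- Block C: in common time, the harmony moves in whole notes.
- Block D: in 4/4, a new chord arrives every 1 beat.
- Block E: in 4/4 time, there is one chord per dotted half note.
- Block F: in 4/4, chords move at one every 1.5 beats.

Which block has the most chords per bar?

Block D

A: each chord is 1.5 beats in 3/4, so 2 per bar.
B: each chord is 2.5 beats in 4/4, so 1.6 per bar.
C: each chord is 4 beats in 4/4, so 1 per bar.
D: each chord is 1 beat in 4/4, so 4 per bar.
E: each chord is 3 beats in 4/4, so 4/3 per bar.
F: each chord is 1.5 beats in 4/4, so 8/3 per bar.
Fastest is D at 4 chords/bar.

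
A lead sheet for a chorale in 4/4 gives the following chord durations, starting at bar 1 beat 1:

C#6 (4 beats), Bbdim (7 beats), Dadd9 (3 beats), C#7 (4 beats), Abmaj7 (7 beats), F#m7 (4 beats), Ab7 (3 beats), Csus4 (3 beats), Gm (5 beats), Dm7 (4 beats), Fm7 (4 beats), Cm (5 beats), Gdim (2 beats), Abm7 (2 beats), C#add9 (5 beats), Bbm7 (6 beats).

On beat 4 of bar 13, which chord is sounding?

Beat 4 of bar 13 is beat (13−1)×4 + 4 = 52 overall.
Running totals: C#6 ends at 4, Bbdim ends at 11, Dadd9 ends at 14, C#7 ends at 18, Abmaj7 ends at 25, F#m7 ends at 29, Ab7 ends at 32, Csus4 ends at 35, Gm ends at 40, Dm7 ends at 44, Fm7 ends at 48, Cm ends at 53.
Beat 52 falls within Cm.

Cm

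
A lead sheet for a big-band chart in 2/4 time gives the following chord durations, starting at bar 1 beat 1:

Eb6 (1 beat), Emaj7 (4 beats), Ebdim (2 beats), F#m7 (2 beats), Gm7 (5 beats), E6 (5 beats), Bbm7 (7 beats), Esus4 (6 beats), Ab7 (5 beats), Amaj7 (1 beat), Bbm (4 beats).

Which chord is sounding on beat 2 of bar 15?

Esus4

Beat 2 of bar 15 is beat (15−1)×2 + 2 = 30 overall.
Running totals: Eb6 ends at 1, Emaj7 ends at 5, Ebdim ends at 7, F#m7 ends at 9, Gm7 ends at 14, E6 ends at 19, Bbm7 ends at 26, Esus4 ends at 32.
Beat 30 falls within Esus4.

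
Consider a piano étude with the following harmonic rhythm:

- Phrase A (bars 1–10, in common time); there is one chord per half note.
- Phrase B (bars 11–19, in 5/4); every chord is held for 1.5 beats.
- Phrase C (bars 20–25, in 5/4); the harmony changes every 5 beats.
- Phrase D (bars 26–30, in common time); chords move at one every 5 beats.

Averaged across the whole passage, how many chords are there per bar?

2 chords per bar

A: 10 × 4 = 40 beats ÷ 2 = 20 chords.
B: 9 × 5 = 45 beats ÷ 1.5 = 30 chords.
C: 6 × 5 = 30 beats ÷ 5 = 6 chords.
D: 5 × 4 = 20 beats ÷ 5 = 4 chords.
Overall: 60 chords over 30 bars → 60/30 = 2 chords per bar.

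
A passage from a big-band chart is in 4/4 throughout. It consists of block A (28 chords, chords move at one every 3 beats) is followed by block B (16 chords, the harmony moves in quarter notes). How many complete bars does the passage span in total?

A: 28 × 3 = 84 beats = 21 bars.
B: 16 × 1 = 16 beats = 4 bars.
Total: 21 + 4 = 25 bars.

25 bars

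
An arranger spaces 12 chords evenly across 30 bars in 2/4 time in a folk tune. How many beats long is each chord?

30 bars × 2 beats/bar = 60 beats total.
60 beats ÷ 12 chords = 5 beats per chord.

5 beats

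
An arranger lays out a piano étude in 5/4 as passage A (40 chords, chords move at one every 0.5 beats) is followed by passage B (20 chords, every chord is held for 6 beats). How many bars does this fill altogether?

A: 40 × 0.5 = 20 beats = 4 bars.
B: 20 × 6 = 120 beats = 24 bars.
Total: 4 + 24 = 28 bars.

28 bars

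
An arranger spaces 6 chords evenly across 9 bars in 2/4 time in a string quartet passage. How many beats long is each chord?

9 bars × 2 beats/bar = 18 beats total.
18 beats ÷ 6 chords = 3 beats per chord.
(That is a dotted half note.)

3 beats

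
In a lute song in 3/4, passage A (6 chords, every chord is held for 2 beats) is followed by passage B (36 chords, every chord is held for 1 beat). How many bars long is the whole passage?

16 bars

A: 6 × 2 = 12 beats = 4 bars.
B: 36 × 1 = 36 beats = 12 bars.
Total: 4 + 12 = 16 bars.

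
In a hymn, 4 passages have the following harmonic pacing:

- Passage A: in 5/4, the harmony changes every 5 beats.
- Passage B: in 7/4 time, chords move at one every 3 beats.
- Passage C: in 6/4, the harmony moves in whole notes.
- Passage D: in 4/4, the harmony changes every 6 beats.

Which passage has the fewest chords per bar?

A: 5 beats/bar ÷ 5 beats/chord = 1 chord/bar.
B: 7 beats/bar ÷ 3 beats/chord = 7/3 chords/bar.
C: 6 beats/bar ÷ 4 beats/chord = 1.5 chords/bar.
D: 4 beats/bar ÷ 6 beats/chord = 2/3 chords/bar.
Slowest is D at 2/3 chords/bar.

Passage D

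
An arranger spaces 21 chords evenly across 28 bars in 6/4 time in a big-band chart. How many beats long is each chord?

28 bars × 6 beats/bar = 168 beats total.
168 beats ÷ 21 chords = 8 beats per chord.

8 beats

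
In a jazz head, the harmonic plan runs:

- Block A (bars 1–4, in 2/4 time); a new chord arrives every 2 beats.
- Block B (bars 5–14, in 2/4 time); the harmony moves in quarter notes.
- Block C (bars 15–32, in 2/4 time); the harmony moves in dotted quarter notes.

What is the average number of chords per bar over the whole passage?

A: 4 × 2 = 8 beats ÷ 2 = 4 chords.
B: 10 × 2 = 20 beats ÷ 1 = 20 chords.
C: 18 × 2 = 36 beats ÷ 1.5 = 24 chords.
Overall: 48 chords over 32 bars → 48/32 = 1.5 chords per bar.

1.5 chords per bar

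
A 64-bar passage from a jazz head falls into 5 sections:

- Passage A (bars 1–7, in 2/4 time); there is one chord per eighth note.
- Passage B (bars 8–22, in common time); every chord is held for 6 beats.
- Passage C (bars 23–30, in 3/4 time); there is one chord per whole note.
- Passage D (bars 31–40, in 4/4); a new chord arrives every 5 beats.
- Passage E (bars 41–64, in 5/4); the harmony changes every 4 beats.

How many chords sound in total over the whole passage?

A has 14 beats and chords last 0.5 each, so 28 chords.
B has 60 beats and chords last 6 each, so 10 chords.
C has 24 beats and chords last 4 each, so 6 chords.
D has 40 beats and chords last 5 each, so 8 chords.
E has 120 beats and chords last 4 each, so 30 chords.
Total: 28 + 10 + 6 + 8 + 30 = 82.

82 chords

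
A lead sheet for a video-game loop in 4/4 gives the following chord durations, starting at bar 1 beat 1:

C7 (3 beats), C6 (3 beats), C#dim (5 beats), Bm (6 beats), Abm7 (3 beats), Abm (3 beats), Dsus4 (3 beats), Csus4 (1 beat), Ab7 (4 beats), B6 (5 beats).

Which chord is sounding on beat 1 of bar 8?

Beat 1 of bar 8 is beat (8−1)×4 + 1 = 29 overall.
Running totals: C7 ends at 3, C6 ends at 6, C#dim ends at 11, Bm ends at 17, Abm7 ends at 20, Abm ends at 23, Dsus4 ends at 26, Csus4 ends at 27, Ab7 ends at 31.
Beat 29 falls within Ab7.

Ab7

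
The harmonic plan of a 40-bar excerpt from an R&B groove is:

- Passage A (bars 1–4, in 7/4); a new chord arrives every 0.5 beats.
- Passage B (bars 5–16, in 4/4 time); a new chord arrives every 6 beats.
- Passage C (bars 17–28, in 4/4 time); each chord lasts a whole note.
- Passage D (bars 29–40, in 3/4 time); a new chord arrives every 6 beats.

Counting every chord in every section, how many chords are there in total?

82 chords

A: 4 bars × 7 beats = 28 beats; 0.5 beats/chord → 56 chords.
B: 12 bars × 4 beats = 48 beats; 6 beats/chord → 8 chords.
C: 12 bars × 4 beats = 48 beats; 4 beats/chord → 12 chords.
D: 12 bars × 3 beats = 36 beats; 6 beats/chord → 6 chords.
Total: 56 + 8 + 12 + 6 = 82.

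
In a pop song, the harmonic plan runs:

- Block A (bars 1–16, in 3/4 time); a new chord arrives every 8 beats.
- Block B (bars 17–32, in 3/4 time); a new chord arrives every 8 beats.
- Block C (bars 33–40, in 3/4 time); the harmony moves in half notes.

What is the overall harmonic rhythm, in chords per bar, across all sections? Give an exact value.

0.6 chords per bar

A: 16 × 3 = 48 beats ÷ 8 = 6 chords.
B: 16 × 3 = 48 beats ÷ 8 = 6 chords.
C: 8 × 3 = 24 beats ÷ 2 = 12 chords.
Overall: 24 chords over 40 bars → 24/40 = 0.6 chords per bar.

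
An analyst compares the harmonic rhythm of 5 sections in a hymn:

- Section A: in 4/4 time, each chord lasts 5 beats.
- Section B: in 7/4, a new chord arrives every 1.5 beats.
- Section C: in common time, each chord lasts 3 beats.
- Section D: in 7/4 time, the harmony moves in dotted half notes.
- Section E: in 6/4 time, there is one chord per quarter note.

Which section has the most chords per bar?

A: 4/5 = 0.8 chords/bar.
B: 7/1.5 = 14/3 chords/bar.
C: 4/3 = 4/3 chords/bar.
D: 7/3 = 7/3 chords/bar.
E: 6/1 = 6 chords/bar.
Fastest is E at 6 chords/bar.

Section E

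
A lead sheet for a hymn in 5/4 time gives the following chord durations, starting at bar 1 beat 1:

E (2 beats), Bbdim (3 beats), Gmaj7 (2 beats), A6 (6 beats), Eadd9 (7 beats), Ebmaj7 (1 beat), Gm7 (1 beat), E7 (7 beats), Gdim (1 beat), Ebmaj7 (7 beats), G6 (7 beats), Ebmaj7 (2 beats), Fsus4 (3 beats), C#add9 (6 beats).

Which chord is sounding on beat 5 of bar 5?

E7

Beat 5 of bar 5 is beat (5−1)×5 + 5 = 25 overall.
Running totals: E ends at 2, Bbdim ends at 5, Gmaj7 ends at 7, A6 ends at 13, Eadd9 ends at 20, Ebmaj7 ends at 21, Gm7 ends at 22, E7 ends at 29.
Beat 25 falls within E7.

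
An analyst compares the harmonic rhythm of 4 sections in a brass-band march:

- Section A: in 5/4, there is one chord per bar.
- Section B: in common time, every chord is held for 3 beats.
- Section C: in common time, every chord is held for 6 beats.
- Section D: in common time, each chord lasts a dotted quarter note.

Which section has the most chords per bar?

Section D

A: 5 beats/bar ÷ 5 beats/chord = 1 chord/bar.
B: 4 beats/bar ÷ 3 beats/chord = 4/3 chords/bar.
C: 4 beats/bar ÷ 6 beats/chord = 2/3 chords/bar.
D: 4 beats/bar ÷ 1.5 beats/chord = 8/3 chords/bar.
Fastest is D at 8/3 chords/bar.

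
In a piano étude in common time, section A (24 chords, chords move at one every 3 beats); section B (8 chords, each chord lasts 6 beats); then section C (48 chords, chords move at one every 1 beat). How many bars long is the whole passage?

42 bars

A: 24 × 3 = 72 beats = 18 bars.
B: 8 × 6 = 48 beats = 12 bars.
C: 48 × 1 = 48 beats = 12 bars.
Total: 18 + 12 + 12 = 42 bars.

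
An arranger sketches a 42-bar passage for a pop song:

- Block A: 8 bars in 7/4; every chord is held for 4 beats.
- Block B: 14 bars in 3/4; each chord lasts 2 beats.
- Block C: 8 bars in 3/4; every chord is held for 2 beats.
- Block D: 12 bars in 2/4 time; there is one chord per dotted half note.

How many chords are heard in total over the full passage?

55 chords

A: 8 bars × 7 beats = 56 beats; 4 beats/chord → 14 chords.
B: 14 bars × 3 beats = 42 beats; 2 beats/chord → 21 chords.
C: 8 bars × 3 beats = 24 beats; 2 beats/chord → 12 chords.
D: 12 bars × 2 beats = 24 beats; 3 beats/chord → 8 chords.
Total: 14 + 21 + 12 + 8 = 55.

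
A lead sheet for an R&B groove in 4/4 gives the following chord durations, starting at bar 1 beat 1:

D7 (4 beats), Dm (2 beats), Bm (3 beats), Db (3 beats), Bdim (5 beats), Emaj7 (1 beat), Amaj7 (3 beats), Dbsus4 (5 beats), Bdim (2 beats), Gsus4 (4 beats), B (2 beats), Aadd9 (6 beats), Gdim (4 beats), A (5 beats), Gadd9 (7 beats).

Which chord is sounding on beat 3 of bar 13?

Beat 3 of bar 13 is beat (13−1)×4 + 3 = 51 overall.
Running totals: D7 ends at 4, Dm ends at 6, Bm ends at 9, Db ends at 12, Bdim ends at 17, Emaj7 ends at 18, Amaj7 ends at 21, Dbsus4 ends at 26, Bdim ends at 28, Gsus4 ends at 32, B ends at 34, Aadd9 ends at 40, Gdim ends at 44, A ends at 49, Gadd9 ends at 56.
Beat 51 falls within Gadd9.

Gadd9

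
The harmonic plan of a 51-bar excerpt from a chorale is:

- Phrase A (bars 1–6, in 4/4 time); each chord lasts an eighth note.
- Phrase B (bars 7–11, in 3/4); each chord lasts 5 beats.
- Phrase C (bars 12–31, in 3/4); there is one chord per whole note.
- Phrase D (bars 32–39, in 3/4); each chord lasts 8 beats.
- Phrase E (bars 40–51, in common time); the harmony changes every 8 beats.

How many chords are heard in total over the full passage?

A has 24 beats and chords last 0.5 each, so 48 chords.
B has 15 beats and chords last 5 each, so 3 chords.
C has 60 beats and chords last 4 each, so 15 chords.
D has 24 beats and chords last 8 each, so 3 chords.
E has 48 beats and chords last 8 each, so 6 chords.
Total: 48 + 3 + 15 + 3 + 6 = 75.

75 chords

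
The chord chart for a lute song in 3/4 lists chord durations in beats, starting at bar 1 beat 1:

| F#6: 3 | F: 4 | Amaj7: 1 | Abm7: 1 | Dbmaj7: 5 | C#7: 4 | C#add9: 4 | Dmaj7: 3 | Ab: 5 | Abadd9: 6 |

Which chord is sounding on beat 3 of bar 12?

Abadd9

Beat 3 of bar 12 is beat (12−1)×3 + 3 = 36 overall.
Running totals: F#6 ends at 3, F ends at 7, Amaj7 ends at 8, Abm7 ends at 9, Dbmaj7 ends at 14, C#7 ends at 18, C#add9 ends at 22, Dmaj7 ends at 25, Ab ends at 30, Abadd9 ends at 36.
Beat 36 falls within Abadd9.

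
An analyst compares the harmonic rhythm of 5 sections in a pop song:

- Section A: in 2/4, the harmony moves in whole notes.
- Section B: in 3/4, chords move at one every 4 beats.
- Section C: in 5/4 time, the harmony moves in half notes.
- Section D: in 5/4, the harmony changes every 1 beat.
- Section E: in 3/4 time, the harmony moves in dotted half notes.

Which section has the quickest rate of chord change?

A: each chord is 4 beats in 2/4, so 0.5 per bar.
B: each chord is 4 beats in 3/4, so 0.75 per bar.
C: each chord is 2 beats in 5/4, so 2.5 per bar.
D: each chord is 1 beat in 5/4, so 5 per bar.
E: each chord is 3 beats in 3/4, so 1 per bar.
Fastest is D at 5 chords/bar.

Section D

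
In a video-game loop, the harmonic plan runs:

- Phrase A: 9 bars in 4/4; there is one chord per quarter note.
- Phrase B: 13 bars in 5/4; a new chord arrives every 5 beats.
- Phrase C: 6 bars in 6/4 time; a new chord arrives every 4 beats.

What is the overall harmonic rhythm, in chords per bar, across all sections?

29/14 chords per bar

A: 9 × 4 = 36 beats ÷ 1 = 36 chords.
B: 13 × 5 = 65 beats ÷ 5 = 13 chords.
C: 6 × 6 = 36 beats ÷ 4 = 9 chords.
Overall: 58 chords over 28 bars → 58/28 = 29/14 chords per bar.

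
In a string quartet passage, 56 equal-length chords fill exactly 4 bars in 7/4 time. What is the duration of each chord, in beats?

4 bars × 7 beats/bar = 28 beats total.
28 beats ÷ 56 chords = 0.5 beats per chord.
(That is an eighth note.)

0.5 beats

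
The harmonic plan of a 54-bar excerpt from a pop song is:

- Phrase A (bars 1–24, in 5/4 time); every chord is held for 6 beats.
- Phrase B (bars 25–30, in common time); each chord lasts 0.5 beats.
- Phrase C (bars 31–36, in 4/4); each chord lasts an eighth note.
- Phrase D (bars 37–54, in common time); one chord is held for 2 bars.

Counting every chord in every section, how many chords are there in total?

A: 24·5 = 120 beats, 120/6 = 20 chords.
B: 6·4 = 24 beats, 24/0.5 = 48 chords.
C: 6·4 = 24 beats, 24/0.5 = 48 chords.
D: 18·4 = 72 beats, 72/8 = 9 chords.
Total: 20 + 48 + 48 + 9 = 125.

125 chords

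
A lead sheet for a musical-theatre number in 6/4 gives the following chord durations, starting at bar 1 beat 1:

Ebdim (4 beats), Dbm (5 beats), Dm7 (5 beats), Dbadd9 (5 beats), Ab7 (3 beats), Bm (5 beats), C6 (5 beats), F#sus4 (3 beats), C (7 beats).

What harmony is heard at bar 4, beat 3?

Ab7

Beat 3 of bar 4 is beat (4−1)×6 + 3 = 21 overall.
Running totals: Ebdim ends at 4, Dbm ends at 9, Dm7 ends at 14, Dbadd9 ends at 19, Ab7 ends at 22.
Beat 21 falls within Ab7.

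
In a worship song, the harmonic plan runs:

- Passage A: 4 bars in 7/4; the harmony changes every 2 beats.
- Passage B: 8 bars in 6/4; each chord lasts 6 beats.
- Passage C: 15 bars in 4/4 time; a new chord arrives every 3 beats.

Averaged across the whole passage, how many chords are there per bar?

A: 4 bars of 7 beats is 28 beats; at 2 beats each that's 14 chords.
B: 8 bars of 6 beats is 48 beats; at 6 beats each that's 8 chords.
C: 15 bars of 4 beats is 60 beats; at 3 beats each that's 20 chords.
Overall: 42 chords over 27 bars → 42/27 = 14/9 chords per bar.

14/9 chords per bar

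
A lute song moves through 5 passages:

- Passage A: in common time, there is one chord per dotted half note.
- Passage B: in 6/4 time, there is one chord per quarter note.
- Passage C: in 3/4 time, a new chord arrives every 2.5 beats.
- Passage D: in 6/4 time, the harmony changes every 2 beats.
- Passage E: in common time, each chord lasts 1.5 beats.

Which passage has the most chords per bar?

A: 4/3 = 4/3 chords/bar.
B: 6/1 = 6 chords/bar.
C: 3/2.5 = 1.2 chords/bar.
D: 6/2 = 3 chords/bar.
E: 4/1.5 = 8/3 chords/bar.
Fastest is B at 6 chords/bar.

Passage B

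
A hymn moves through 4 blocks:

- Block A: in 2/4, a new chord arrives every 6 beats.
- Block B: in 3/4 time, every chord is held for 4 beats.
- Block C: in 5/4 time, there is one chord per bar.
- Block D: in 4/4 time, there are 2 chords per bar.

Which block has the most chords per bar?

A: 2/6 = 1/3 chords/bar.
B: 3/4 = 0.75 chords/bar.
C: 5/5 = 1 chord/bar.
D: 4/2 = 2 chords/bar.
Fastest is D at 2 chords/bar.

Block D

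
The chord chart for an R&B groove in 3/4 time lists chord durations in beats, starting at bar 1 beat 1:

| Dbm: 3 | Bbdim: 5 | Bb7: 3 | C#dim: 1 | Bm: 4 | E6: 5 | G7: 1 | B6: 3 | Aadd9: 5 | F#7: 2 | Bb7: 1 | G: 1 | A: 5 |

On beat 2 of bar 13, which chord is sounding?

A

Beat 2 of bar 13 is beat (13−1)×3 + 2 = 38 overall.
Running totals: Dbm ends at 3, Bbdim ends at 8, Bb7 ends at 11, C#dim ends at 12, Bm ends at 16, E6 ends at 21, G7 ends at 22, B6 ends at 25, Aadd9 ends at 30, F#7 ends at 32, Bb7 ends at 33, G ends at 34, A ends at 39.
Beat 38 falls within A.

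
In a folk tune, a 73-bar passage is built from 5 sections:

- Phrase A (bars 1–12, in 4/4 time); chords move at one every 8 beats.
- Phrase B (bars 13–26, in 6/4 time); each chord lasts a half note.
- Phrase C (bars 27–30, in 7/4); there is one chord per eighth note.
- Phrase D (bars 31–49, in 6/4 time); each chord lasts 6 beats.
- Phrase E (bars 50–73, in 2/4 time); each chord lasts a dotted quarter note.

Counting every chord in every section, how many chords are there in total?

A: 12 bars × 4 beats = 48 beats; 8 beats/chord → 6 chords.
B: 14 bars × 6 beats = 84 beats; 2 beats/chord → 42 chords.
C: 4 bars × 7 beats = 28 beats; 0.5 beats/chord → 56 chords.
D: 19 bars × 6 beats = 114 beats; 6 beats/chord → 19 chords.
E: 24 bars × 2 beats = 48 beats; 1.5 beats/chord → 32 chords.
Total: 6 + 42 + 56 + 19 + 32 = 155.

155 chords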